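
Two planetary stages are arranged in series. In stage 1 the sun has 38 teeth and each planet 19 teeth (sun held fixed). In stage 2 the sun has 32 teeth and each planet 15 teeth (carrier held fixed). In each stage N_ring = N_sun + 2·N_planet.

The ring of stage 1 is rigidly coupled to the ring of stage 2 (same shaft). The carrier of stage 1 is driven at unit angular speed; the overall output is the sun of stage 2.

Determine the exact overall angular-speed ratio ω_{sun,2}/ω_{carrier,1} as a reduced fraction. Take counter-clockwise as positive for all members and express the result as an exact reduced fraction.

Stage 1: N_ring = 38 + 2·19 = 76
Stage 1: 38(ω_s−ω_c) = −76(ω_r−ω_c),  ω_s=0, ω_c=1
Stage 1: ω_r = 1 − (38/76)(0−1) = 3/2
  ⇒ ω_r¹/ω_c¹ = 3/2
Stage 2: N_ring = 32 + 2·15 = 62
Stage 2: 32(ω_s−ω_c) = −62(ω_r−ω_c),  ω_c=0, ω_r=1
Stage 2: ω_s = 0 − (62/32)(1−0) = -31/16
  ⇒ ω_s²/ω_r² = -31/16
Coupling ω_r² = ω_r¹ ⇒ overall = 3/2 × -31/16 = -93/32

-93/32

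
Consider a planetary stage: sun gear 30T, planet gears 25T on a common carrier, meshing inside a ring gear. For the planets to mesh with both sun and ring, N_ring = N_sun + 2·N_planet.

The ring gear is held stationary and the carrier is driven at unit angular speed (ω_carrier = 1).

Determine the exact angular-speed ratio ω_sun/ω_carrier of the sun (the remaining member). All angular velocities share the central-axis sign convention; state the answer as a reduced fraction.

11/3

N_ring = 30 + 2·25 = 80
30(ω_s−ω_c) = −80(ω_r−ω_c),  ω_r=0, ω_c=1
ω_s = 1 − (80/30)(0−1) = 11/3
ω_s/ω_c = 11/3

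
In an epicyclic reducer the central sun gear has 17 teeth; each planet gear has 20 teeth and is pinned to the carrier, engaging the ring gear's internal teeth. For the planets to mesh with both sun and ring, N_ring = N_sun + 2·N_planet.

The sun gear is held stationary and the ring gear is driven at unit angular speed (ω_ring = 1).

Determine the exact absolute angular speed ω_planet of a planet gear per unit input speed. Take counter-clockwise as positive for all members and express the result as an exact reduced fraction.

N_ring = 17 + 2·20 = 57
17(ω_s−ω_c) = −57(ω_r−ω_c),  ω_s=0, ω_r=1
17(0−ω_c) = −57(1−ω_c)  ⇒  74ω_c = 57  ⇒  ω_c = 57/74
sun–planet: 17·(0−57/74) = −20·(ω_p−ω_c)  ⇒  ω_p−ω_c = −(17/20)·(-57/74) = 969/1480
ω_p = 57/74 + 969/1480 = 57/40

57/40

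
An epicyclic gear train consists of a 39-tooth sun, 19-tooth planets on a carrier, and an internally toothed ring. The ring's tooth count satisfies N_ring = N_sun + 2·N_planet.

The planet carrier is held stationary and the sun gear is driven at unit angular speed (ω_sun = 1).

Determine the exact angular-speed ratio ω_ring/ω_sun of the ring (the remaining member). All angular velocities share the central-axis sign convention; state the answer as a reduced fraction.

N_ring = 39 + 2·19 = 77
39(ω_s−ω_c) = −77(ω_r−ω_c),  ω_c=0, ω_s=1
ω_r = 0 − (39/77)(1−0) = -39/77
ω_r/ω_s = -39/77

-39/77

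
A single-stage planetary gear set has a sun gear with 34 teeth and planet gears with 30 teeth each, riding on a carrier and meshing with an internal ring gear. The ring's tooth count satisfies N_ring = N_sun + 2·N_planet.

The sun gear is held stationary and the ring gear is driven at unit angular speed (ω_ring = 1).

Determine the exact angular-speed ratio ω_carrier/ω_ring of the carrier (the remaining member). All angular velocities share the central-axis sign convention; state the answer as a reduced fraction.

N_ring = 34 + 2·30 = 94
34(ω_s−ω_c) = −94(ω_r−ω_c),  ω_s=0, ω_r=1
34(0−ω_c) = −94(1−ω_c)  ⇒  128ω_c = 94  ⇒  ω_c = 47/64
ω_c/ω_r = 47/64

47/64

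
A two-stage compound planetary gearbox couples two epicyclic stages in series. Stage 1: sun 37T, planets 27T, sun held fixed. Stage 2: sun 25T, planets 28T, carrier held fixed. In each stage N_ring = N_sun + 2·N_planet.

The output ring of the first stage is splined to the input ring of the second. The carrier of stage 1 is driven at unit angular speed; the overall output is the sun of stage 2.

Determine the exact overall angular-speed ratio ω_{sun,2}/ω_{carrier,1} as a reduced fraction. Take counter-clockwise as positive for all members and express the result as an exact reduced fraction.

Stage 1: N_ring = 37 + 2·27 = 91
Stage 1: 37(ω_s−ω_c) = −91(ω_r−ω_c),  ω_s=0, ω_c=1
Stage 1: ω_r = 1 − (37/91)(0−1) = 128/91
  ⇒ ω_r¹/ω_c¹ = 128/91
Stage 2: N_ring = 25 + 2·28 = 81
Stage 2: 25(ω_s−ω_c) = −81(ω_r−ω_c),  ω_c=0, ω_r=1
Stage 2: ω_s = 0 − (81/25)(1−0) = -81/25
  ⇒ ω_s²/ω_r² = -81/25
Coupling ω_r² = ω_r¹ ⇒ overall = 128/91 × -81/25 = -10368/2275

-10368/2275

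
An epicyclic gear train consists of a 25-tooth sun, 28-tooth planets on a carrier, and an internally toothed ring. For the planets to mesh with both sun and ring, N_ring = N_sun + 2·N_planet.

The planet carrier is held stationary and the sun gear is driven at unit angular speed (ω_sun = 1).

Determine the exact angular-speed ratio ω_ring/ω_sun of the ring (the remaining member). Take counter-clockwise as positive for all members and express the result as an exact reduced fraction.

N_ring = 25 + 2·28 = 81
25(ω_s−ω_c) = −81(ω_r−ω_c),  ω_c=0, ω_s=1
ω_r = 0 − (25/81)(1−0) = -25/81
ω_r/ω_s = -25/81

-25/81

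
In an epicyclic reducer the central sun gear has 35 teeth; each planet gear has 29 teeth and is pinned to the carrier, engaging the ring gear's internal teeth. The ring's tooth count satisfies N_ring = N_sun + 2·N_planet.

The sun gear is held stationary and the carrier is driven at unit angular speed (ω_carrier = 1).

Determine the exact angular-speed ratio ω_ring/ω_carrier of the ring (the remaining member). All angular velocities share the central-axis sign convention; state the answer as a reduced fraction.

128/93

N_ring = 35 + 2·29 = 93
35(ω_s−ω_c) = −93(ω_r−ω_c),  ω_s=0, ω_c=1
ω_r = 1 − (35/93)(0−1) = 128/93
ω_r/ω_c = 128/93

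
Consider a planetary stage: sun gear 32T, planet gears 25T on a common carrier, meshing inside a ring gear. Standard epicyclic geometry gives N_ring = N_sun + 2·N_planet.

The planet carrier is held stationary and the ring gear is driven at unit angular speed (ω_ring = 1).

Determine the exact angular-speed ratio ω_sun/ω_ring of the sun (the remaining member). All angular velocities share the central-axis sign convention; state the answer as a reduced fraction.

-41/16

N_ring = 32 + 2·25 = 82
32(ω_s−ω_c) = −82(ω_r−ω_c),  ω_c=0, ω_r=1
ω_s = 0 − (82/32)(1−0) = -41/16
ω_s/ω_r = -41/16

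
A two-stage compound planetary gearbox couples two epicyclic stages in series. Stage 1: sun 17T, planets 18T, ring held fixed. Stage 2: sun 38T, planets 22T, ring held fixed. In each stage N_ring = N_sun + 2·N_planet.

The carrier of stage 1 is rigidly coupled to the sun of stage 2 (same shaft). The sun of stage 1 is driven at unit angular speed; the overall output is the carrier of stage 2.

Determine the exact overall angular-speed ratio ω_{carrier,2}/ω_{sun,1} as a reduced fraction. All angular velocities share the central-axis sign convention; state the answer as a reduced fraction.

Stage 1: N_ring = 17 + 2·18 = 53
Stage 1: 17(ω_s−ω_c) = −53(ω_r−ω_c),  ω_r=0, ω_s=1
Stage 1: 17(1−ω_c) = −53(0−ω_c)  ⇒  70ω_c = 17  ⇒  ω_c = 17/70
  ⇒ ω_c¹/ω_s¹ = 17/70
Stage 2: N_ring = 38 + 2·22 = 82
Stage 2: 38(ω_s−ω_c) = −82(ω_r−ω_c),  ω_r=0, ω_s=1
Stage 2: 38(1−ω_c) = −82(0−ω_c)  ⇒  120ω_c = 38  ⇒  ω_c = 19/60
  ⇒ ω_c²/ω_s² = 19/60
Coupling ω_s² = ω_c¹ ⇒ overall = 17/70 × 19/60 = 323/4200

323/4200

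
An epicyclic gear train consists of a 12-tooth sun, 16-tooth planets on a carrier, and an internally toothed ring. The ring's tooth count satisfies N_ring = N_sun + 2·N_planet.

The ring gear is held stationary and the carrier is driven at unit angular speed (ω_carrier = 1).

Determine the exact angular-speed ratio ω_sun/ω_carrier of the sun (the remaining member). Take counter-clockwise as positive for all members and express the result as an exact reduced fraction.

14/3

N_ring = 12 + 2·16 = 44
12(ω_s−ω_c) = −44(ω_r−ω_c),  ω_r=0, ω_c=1
ω_s = 1 − (44/12)(0−1) = 14/3
ω_s/ω_c = 14/3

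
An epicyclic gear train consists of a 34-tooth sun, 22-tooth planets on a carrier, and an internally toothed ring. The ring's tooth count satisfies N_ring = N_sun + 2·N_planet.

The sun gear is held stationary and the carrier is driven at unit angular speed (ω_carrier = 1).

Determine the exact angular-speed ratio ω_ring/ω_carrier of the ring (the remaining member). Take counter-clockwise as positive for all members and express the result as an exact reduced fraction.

N_ring = 34 + 2·22 = 78
34(ω_s−ω_c) = −78(ω_r−ω_c),  ω_s=0, ω_c=1
ω_r = 1 − (34/78)(0−1) = 56/39
ω_r/ω_c = 56/39

56/39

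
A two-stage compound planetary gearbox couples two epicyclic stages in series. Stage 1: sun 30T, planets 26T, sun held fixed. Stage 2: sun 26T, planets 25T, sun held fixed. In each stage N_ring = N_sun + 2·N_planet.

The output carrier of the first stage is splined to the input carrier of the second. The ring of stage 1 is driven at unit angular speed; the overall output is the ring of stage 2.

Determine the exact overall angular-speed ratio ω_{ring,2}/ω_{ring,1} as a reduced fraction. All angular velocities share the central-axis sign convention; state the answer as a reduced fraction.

2091/2128

Stage 1: N_ring = 30 + 2·26 = 82
Stage 1: 30(ω_s−ω_c) = −82(ω_r−ω_c),  ω_s=0, ω_r=1
Stage 1: 30(0−ω_c) = −82(1−ω_c)  ⇒  112ω_c = 82  ⇒  ω_c = 41/56
  ⇒ ω_c¹/ω_r¹ = 41/56
Stage 2: N_ring = 26 + 2·25 = 76
Stage 2: 26(ω_s−ω_c) = −76(ω_r−ω_c),  ω_s=0, ω_c=1
Stage 2: ω_r = 1 − (26/76)(0−1) = 51/38
  ⇒ ω_r²/ω_c² = 51/38
Coupling ω_c² = ω_c¹ ⇒ overall = 41/56 × 51/38 = 2091/2128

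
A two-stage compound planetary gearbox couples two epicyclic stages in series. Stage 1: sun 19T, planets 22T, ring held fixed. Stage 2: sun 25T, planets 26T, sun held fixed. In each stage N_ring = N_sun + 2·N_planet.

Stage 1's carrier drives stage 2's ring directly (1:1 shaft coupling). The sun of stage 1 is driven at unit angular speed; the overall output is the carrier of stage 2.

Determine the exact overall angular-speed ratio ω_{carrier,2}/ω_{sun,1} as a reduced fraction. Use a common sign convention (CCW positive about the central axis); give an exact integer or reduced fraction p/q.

Stage 1: N_ring = 19 + 2·22 = 63
Stage 1: 19(ω_s−ω_c) = −63(ω_r−ω_c),  ω_r=0, ω_s=1
Stage 1: 19(1−ω_c) = −63(0−ω_c)  ⇒  82ω_c = 19  ⇒  ω_c = 19/82
  ⇒ ω_c¹/ω_s¹ = 19/82
Stage 2: N_ring = 25 + 2·26 = 77
Stage 2: 25(ω_s−ω_c) = −77(ω_r−ω_c),  ω_s=0, ω_r=1
Stage 2: 25(0−ω_c) = −77(1−ω_c)  ⇒  102ω_c = 77  ⇒  ω_c = 77/102
  ⇒ ω_c²/ω_r² = 77/102
Coupling ω_r² = ω_c¹ ⇒ overall = 19/82 × 77/102 = 1463/8364

1463/8364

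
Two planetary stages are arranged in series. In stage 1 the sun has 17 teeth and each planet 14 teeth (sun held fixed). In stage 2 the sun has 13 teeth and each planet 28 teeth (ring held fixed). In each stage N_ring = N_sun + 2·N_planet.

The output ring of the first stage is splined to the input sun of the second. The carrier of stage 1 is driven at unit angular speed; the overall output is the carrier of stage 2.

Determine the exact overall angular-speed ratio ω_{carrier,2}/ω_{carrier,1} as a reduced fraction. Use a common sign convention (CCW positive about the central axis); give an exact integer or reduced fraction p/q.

403/1845

Stage 1: N_ring = 17 + 2·14 = 45
Stage 1: 17(ω_s−ω_c) = −45(ω_r−ω_c),  ω_s=0, ω_c=1
Stage 1: ω_r = 1 − (17/45)(0−1) = 62/45
  ⇒ ω_r¹/ω_c¹ = 62/45
Stage 2: N_ring = 13 + 2·28 = 69
Stage 2: 13(ω_s−ω_c) = −69(ω_r−ω_c),  ω_r=0, ω_s=1
Stage 2: 13(1−ω_c) = −69(0−ω_c)  ⇒  82ω_c = 13  ⇒  ω_c = 13/82
  ⇒ ω_c²/ω_s² = 13/82
Coupling ω_s² = ω_r¹ ⇒ overall = 62/45 × 13/82 = 403/1845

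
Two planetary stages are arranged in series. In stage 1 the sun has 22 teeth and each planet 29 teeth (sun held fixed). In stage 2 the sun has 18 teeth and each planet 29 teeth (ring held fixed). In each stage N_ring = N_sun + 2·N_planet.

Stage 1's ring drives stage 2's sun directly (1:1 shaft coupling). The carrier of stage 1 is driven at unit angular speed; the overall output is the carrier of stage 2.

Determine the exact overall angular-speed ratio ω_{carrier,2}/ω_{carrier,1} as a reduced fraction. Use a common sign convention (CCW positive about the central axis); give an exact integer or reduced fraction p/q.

Stage 1: N_ring = 22 + 2·29 = 80
Stage 1: 22(ω_s−ω_c) = −80(ω_r−ω_c),  ω_s=0, ω_c=1
Stage 1: ω_r = 1 − (22/80)(0−1) = 51/40
  ⇒ ω_r¹/ω_c¹ = 51/40
Stage 2: N_ring = 18 + 2·29 = 76
Stage 2: 18(ω_s−ω_c) = −76(ω_r−ω_c),  ω_r=0, ω_s=1
Stage 2: 18(1−ω_c) = −76(0−ω_c)  ⇒  94ω_c = 18  ⇒  ω_c = 9/47
  ⇒ ω_c²/ω_s² = 9/47
Coupling ω_s² = ω_r¹ ⇒ overall = 51/40 × 9/47 = 459/1880

459/1880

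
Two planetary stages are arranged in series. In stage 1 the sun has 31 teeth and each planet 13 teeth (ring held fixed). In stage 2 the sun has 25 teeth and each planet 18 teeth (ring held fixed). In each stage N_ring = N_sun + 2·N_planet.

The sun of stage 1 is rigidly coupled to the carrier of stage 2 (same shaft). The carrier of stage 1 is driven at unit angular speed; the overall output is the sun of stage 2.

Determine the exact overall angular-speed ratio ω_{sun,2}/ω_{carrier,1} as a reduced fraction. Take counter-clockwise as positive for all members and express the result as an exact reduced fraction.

Stage 1: N_ring = 31 + 2·13 = 57
Stage 1: 31(ω_s−ω_c) = −57(ω_r−ω_c),  ω_r=0, ω_c=1
Stage 1: ω_s = 1 − (57/31)(0−1) = 88/31
  ⇒ ω_s¹/ω_c¹ = 88/31
Stage 2: N_ring = 25 + 2·18 = 61
Stage 2: 25(ω_s−ω_c) = −61(ω_r−ω_c),  ω_r=0, ω_c=1
Stage 2: ω_s = 1 − (61/25)(0−1) = 86/25
  ⇒ ω_s²/ω_c² = 86/25
Coupling ω_c² = ω_s¹ ⇒ overall = 88/31 × 86/25 = 7568/775

7568/775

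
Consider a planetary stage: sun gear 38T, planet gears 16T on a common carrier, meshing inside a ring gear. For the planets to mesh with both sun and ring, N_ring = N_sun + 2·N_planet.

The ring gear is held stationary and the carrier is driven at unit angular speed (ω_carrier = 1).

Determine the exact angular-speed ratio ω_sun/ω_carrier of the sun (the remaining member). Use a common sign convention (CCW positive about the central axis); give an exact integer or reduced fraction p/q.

54/19

N_ring = 38 + 2·16 = 70
38(ω_s−ω_c) = −70(ω_r−ω_c),  ω_r=0, ω_c=1
ω_s = 1 − (70/38)(0−1) = 54/19
ω_s/ω_c = 54/19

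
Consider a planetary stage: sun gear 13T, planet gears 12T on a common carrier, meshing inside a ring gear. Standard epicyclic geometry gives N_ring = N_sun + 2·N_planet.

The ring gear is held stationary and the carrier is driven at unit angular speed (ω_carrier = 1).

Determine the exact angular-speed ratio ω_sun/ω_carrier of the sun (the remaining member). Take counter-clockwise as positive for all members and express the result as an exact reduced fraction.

N_ring = 13 + 2·12 = 37
13(ω_s−ω_c) = −37(ω_r−ω_c),  ω_r=0, ω_c=1
ω_s = 1 − (37/13)(0−1) = 50/13
ω_s/ω_c = 50/13

50/13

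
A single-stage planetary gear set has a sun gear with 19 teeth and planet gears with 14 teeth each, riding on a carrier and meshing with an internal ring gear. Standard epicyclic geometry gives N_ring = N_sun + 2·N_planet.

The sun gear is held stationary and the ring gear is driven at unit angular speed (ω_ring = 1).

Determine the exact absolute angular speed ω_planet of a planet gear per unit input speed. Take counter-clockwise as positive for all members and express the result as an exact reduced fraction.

47/28

N_ring = 19 + 2·14 = 47
19(ω_s−ω_c) = −47(ω_r−ω_c),  ω_s=0, ω_r=1
19(0−ω_c) = −47(1−ω_c)  ⇒  66ω_c = 47  ⇒  ω_c = 47/66
sun–planet: 19·(0−47/66) = −14·(ω_p−ω_c)  ⇒  ω_p−ω_c = −(19/14)·(-47/66) = 893/924
ω_p = 47/66 + 893/924 = 47/28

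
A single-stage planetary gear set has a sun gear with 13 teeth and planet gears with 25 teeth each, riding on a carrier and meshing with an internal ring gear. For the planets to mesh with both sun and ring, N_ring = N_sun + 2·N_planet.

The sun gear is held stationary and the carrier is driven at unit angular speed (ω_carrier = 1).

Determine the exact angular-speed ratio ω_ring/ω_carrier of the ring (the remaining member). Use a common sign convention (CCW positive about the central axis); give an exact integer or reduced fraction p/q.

N_ring = 13 + 2·25 = 63
13(ω_s−ω_c) = −63(ω_r−ω_c),  ω_s=0, ω_c=1
ω_r = 1 − (13/63)(0−1) = 76/63
ω_r/ω_c = 76/63

76/63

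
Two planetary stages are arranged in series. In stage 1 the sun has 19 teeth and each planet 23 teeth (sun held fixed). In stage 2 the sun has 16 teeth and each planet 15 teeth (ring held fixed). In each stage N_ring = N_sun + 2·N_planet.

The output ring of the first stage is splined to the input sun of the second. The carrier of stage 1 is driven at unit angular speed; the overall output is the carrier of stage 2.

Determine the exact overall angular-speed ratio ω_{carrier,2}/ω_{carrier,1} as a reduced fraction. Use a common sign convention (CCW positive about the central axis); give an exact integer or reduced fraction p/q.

Stage 1: N_ring = 19 + 2·23 = 65
Stage 1: 19(ω_s−ω_c) = −65(ω_r−ω_c),  ω_s=0, ω_c=1
Stage 1: ω_r = 1 − (19/65)(0−1) = 84/65
  ⇒ ω_r¹/ω_c¹ = 84/65
Stage 2: N_ring = 16 + 2·15 = 46
Stage 2: 16(ω_s−ω_c) = −46(ω_r−ω_c),  ω_r=0, ω_s=1
Stage 2: 16(1−ω_c) = −46(0−ω_c)  ⇒  62ω_c = 16  ⇒  ω_c = 8/31
  ⇒ ω_c²/ω_s² = 8/31
Coupling ω_s² = ω_r¹ ⇒ overall = 84/65 × 8/31 = 672/2015

672/2015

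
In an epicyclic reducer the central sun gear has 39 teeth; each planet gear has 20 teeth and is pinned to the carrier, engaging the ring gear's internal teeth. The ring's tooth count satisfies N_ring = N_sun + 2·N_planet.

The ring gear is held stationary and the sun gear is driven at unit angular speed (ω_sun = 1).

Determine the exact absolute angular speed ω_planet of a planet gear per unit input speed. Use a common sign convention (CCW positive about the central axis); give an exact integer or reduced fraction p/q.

N_ring = 39 + 2·20 = 79
39(ω_s−ω_c) = −79(ω_r−ω_c),  ω_r=0, ω_s=1
39(1−ω_c) = −79(0−ω_c)  ⇒  118ω_c = 39  ⇒  ω_c = 39/118
sun–planet: 39·(1−39/118) = −20·(ω_p−ω_c)  ⇒  ω_p−ω_c = −(39/20)·(79/118) = -3081/2360
ω_p = 39/118 − 3081/2360 = -39/40

-39/40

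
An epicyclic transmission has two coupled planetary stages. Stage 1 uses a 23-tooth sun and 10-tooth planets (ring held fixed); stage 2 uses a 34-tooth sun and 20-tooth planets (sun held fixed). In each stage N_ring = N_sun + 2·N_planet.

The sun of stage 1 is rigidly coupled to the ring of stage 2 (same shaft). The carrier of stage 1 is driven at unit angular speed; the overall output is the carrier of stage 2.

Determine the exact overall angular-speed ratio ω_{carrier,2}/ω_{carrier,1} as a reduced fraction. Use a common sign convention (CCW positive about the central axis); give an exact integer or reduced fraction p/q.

Stage 1: N_ring = 23 + 2·10 = 43
Stage 1: 23(ω_s−ω_c) = −43(ω_r−ω_c),  ω_r=0, ω_c=1
Stage 1: ω_s = 1 − (43/23)(0−1) = 66/23
  ⇒ ω_s¹/ω_c¹ = 66/23
Stage 2: N_ring = 34 + 2·20 = 74
Stage 2: 34(ω_s−ω_c) = −74(ω_r−ω_c),  ω_s=0, ω_r=1
Stage 2: 34(0−ω_c) = −74(1−ω_c)  ⇒  108ω_c = 74  ⇒  ω_c = 37/54
  ⇒ ω_c²/ω_r² = 37/54
Coupling ω_r² = ω_s¹ ⇒ overall = 66/23 × 37/54 = 407/207

407/207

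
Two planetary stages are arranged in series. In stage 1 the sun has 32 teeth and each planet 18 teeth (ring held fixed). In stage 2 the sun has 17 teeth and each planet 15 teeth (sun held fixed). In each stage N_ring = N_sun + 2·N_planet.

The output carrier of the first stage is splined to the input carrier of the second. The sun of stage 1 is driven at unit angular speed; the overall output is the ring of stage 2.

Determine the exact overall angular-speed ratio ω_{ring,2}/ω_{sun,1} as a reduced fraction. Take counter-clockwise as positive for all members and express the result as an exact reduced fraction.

512/1175

Stage 1: N_ring = 32 + 2·18 = 68
Stage 1: 32(ω_s−ω_c) = −68(ω_r−ω_c),  ω_r=0, ω_s=1
Stage 1: 32(1−ω_c) = −68(0−ω_c)  ⇒  100ω_c = 32  ⇒  ω_c = 8/25
  ⇒ ω_c¹/ω_s¹ = 8/25
Stage 2: N_ring = 17 + 2·15 = 47
Stage 2: 17(ω_s−ω_c) = −47(ω_r−ω_c),  ω_s=0, ω_c=1
Stage 2: ω_r = 1 − (17/47)(0−1) = 64/47
  ⇒ ω_r²/ω_c² = 64/47
Coupling ω_c² = ω_c¹ ⇒ overall = 8/25 × 64/47 = 512/1175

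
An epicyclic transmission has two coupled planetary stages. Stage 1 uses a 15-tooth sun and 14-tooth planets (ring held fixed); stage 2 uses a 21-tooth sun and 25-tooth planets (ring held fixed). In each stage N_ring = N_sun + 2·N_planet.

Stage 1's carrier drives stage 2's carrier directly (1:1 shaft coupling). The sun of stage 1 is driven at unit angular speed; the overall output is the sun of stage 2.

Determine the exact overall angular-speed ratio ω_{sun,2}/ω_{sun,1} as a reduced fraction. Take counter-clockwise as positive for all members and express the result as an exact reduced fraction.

230/203

Stage 1: N_ring = 15 + 2·14 = 43
Stage 1: 15(ω_s−ω_c) = −43(ω_r−ω_c),  ω_r=0, ω_s=1
Stage 1: 15(1−ω_c) = −43(0−ω_c)  ⇒  58ω_c = 15  ⇒  ω_c = 15/58
  ⇒ ω_c¹/ω_s¹ = 15/58
Stage 2: N_ring = 21 + 2·25 = 71
Stage 2: 21(ω_s−ω_c) = −71(ω_r−ω_c),  ω_r=0, ω_c=1
Stage 2: ω_s = 1 − (71/21)(0−1) = 92/21
  ⇒ ω_s²/ω_c² = 92/21
Coupling ω_c² = ω_c¹ ⇒ overall = 15/58 × 92/21 = 230/203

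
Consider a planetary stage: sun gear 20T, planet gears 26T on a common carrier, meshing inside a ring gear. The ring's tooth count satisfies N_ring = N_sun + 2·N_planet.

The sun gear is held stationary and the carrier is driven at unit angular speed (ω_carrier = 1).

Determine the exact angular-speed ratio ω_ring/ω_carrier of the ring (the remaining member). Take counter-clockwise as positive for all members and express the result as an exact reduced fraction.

23/18

N_ring = 20 + 2·26 = 72
20(ω_s−ω_c) = −72(ω_r−ω_c),  ω_s=0, ω_c=1
ω_r = 1 − (20/72)(0−1) = 23/18
ω_r/ω_c = 23/18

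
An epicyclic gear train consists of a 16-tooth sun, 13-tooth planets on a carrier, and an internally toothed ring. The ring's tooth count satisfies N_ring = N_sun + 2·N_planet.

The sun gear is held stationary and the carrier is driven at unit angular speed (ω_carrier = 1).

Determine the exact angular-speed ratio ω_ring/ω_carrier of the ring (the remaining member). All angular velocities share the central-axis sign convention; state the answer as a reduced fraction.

29/21

N_ring = 16 + 2·13 = 42
16(ω_s−ω_c) = −42(ω_r−ω_c),  ω_s=0, ω_c=1
ω_r = 1 − (16/42)(0−1) = 29/21
ω_r/ω_c = 29/21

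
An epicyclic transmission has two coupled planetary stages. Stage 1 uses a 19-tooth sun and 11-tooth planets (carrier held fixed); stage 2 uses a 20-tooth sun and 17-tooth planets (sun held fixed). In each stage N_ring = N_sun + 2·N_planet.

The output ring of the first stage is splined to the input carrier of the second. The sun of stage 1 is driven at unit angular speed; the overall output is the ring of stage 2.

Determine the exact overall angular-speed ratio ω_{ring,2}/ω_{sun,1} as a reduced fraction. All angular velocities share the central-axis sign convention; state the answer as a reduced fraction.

Stage 1: N_ring = 19 + 2·11 = 41
Stage 1: 19(ω_s−ω_c) = −41(ω_r−ω_c),  ω_c=0, ω_s=1
Stage 1: ω_r = 0 − (19/41)(1−0) = -19/41
  ⇒ ω_r¹/ω_s¹ = -19/41
Stage 2: N_ring = 20 + 2·17 = 54
Stage 2: 20(ω_s−ω_c) = −54(ω_r−ω_c),  ω_s=0, ω_c=1
Stage 2: ω_r = 1 − (20/54)(0−1) = 37/27
  ⇒ ω_r²/ω_c² = 37/27
Coupling ω_c² = ω_r¹ ⇒ overall = -19/41 × 37/27 = -703/1107

-703/1107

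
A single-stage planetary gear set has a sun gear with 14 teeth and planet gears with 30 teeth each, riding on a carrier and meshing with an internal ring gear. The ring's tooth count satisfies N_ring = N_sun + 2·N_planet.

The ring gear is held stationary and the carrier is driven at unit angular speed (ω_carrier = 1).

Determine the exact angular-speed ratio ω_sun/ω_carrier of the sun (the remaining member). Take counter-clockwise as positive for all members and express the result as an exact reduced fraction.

44/7

N_ring = 14 + 2·30 = 74
14(ω_s−ω_c) = −74(ω_r−ω_c),  ω_r=0, ω_c=1
ω_s = 1 − (74/14)(0−1) = 44/7
ω_s/ω_c = 44/7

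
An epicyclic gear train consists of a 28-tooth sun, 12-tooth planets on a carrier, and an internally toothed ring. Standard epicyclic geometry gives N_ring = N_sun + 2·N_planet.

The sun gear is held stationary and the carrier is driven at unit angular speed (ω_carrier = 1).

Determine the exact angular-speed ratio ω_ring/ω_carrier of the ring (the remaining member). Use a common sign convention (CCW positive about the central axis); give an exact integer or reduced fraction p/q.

N_ring = 28 + 2·12 = 52
28(ω_s−ω_c) = −52(ω_r−ω_c),  ω_s=0, ω_c=1
ω_r = 1 − (28/52)(0−1) = 20/13
ω_r/ω_c = 20/13

20/13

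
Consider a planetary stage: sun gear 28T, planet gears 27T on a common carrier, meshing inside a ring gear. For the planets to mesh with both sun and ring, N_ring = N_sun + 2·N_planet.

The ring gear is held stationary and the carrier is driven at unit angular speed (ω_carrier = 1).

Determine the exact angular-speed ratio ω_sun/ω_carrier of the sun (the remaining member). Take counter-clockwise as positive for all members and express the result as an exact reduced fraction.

N_ring = 28 + 2·27 = 82
28(ω_s−ω_c) = −82(ω_r−ω_c),  ω_r=0, ω_c=1
ω_s = 1 − (82/28)(0−1) = 55/14
ω_s/ω_c = 55/14

55/14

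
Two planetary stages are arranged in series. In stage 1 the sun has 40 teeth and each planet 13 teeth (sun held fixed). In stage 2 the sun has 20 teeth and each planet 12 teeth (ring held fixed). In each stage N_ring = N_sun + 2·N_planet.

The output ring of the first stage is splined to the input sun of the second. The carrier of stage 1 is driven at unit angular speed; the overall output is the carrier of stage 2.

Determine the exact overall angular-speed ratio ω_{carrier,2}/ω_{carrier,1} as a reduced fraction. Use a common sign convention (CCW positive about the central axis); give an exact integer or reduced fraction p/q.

Stage 1: N_ring = 40 + 2·13 = 66
Stage 1: 40(ω_s−ω_c) = −66(ω_r−ω_c),  ω_s=0, ω_c=1
Stage 1: ω_r = 1 − (40/66)(0−1) = 53/33
  ⇒ ω_r¹/ω_c¹ = 53/33
Stage 2: N_ring = 20 + 2·12 = 44
Stage 2: 20(ω_s−ω_c) = −44(ω_r−ω_c),  ω_r=0, ω_s=1
Stage 2: 20(1−ω_c) = −44(0−ω_c)  ⇒  64ω_c = 20  ⇒  ω_c = 5/16
  ⇒ ω_c²/ω_s² = 5/16
Coupling ω_s² = ω_r¹ ⇒ overall = 53/33 × 5/16 = 265/528

265/528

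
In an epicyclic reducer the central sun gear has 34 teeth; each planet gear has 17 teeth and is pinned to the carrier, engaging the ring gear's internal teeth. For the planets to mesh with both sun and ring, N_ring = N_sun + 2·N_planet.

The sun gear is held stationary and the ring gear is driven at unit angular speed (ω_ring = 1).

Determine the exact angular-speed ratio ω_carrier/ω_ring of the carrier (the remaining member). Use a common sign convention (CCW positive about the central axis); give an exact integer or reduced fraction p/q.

N_ring = 34 + 2·17 = 68
34(ω_s−ω_c) = −68(ω_r−ω_c),  ω_s=0, ω_r=1
34(0−ω_c) = −68(1−ω_c)  ⇒  102ω_c = 68  ⇒  ω_c = 2/3
ω_c/ω_r = 2/3

2/3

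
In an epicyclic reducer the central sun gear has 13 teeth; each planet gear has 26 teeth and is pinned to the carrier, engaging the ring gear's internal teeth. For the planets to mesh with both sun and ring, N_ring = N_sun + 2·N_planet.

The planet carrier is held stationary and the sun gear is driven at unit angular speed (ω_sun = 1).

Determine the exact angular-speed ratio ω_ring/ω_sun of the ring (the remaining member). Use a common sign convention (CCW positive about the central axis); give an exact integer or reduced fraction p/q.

-1/5

N_ring = 13 + 2·26 = 65
13(ω_s−ω_c) = −65(ω_r−ω_c),  ω_c=0, ω_s=1
ω_r = 0 − (13/65)(1−0) = -1/5
ω_r/ω_s = -1/5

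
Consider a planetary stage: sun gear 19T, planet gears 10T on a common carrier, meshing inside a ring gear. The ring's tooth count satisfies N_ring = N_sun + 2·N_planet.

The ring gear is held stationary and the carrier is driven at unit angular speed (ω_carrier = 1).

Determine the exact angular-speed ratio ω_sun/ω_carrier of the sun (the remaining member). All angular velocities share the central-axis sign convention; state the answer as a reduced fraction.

N_ring = 19 + 2·10 = 39
19(ω_s−ω_c) = −39(ω_r−ω_c),  ω_r=0, ω_c=1
ω_s = 1 − (39/19)(0−1) = 58/19
ω_s/ω_c = 58/19

58/19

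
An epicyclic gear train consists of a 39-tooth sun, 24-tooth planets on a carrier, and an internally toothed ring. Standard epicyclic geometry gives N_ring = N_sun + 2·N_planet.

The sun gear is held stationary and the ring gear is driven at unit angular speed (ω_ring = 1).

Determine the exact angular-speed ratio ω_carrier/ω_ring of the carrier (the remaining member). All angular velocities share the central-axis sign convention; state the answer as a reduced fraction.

N_ring = 39 + 2·24 = 87
39(ω_s−ω_c) = −87(ω_r−ω_c),  ω_s=0, ω_r=1
39(0−ω_c) = −87(1−ω_c)  ⇒  126ω_c = 87  ⇒  ω_c = 29/42
ω_c/ω_r = 29/42

29/42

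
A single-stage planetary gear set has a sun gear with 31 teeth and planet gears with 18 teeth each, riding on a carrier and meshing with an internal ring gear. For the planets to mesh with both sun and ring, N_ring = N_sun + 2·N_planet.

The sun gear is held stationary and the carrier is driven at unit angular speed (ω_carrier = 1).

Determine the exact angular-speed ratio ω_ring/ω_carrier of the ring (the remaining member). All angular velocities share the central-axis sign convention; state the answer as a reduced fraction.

N_ring = 31 + 2·18 = 67
31(ω_s−ω_c) = −67(ω_r−ω_c),  ω_s=0, ω_c=1
ω_r = 1 − (31/67)(0−1) = 98/67
ω_r/ω_c = 98/67

98/67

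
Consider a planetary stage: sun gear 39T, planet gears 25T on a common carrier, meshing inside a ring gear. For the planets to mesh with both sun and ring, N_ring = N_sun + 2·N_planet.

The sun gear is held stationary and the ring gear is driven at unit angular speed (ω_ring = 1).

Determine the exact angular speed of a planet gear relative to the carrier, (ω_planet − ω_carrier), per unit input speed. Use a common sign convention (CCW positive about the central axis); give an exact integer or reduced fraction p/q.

3471/3200

N_ring = 39 + 2·25 = 89
39(ω_s−ω_c) = −89(ω_r−ω_c),  ω_s=0, ω_r=1
39(0−ω_c) = −89(1−ω_c)  ⇒  128ω_c = 89  ⇒  ω_c = 89/128
sun–planet: 39·(0−89/128) = −25·(ω_p−ω_c)  ⇒  ω_p−ω_c = −(39/25)·(-89/128) = 3471/3200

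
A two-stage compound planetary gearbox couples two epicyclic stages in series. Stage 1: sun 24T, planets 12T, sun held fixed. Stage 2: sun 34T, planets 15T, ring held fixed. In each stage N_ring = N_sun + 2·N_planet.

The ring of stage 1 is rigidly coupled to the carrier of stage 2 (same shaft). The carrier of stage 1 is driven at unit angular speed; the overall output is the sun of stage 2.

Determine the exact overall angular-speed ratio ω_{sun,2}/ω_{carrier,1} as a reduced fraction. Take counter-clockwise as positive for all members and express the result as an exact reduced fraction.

Stage 1: N_ring = 24 + 2·12 = 48
Stage 1: 24(ω_s−ω_c) = −48(ω_r−ω_c),  ω_s=0, ω_c=1
Stage 1: ω_r = 1 − (24/48)(0−1) = 3/2
  ⇒ ω_r¹/ω_c¹ = 3/2
Stage 2: N_ring = 34 + 2·15 = 64
Stage 2: 34(ω_s−ω_c) = −64(ω_r−ω_c),  ω_r=0, ω_c=1
Stage 2: ω_s = 1 − (64/34)(0−1) = 49/17
  ⇒ ω_s²/ω_c² = 49/17
Coupling ω_c² = ω_r¹ ⇒ overall = 3/2 × 49/17 = 147/34

147/34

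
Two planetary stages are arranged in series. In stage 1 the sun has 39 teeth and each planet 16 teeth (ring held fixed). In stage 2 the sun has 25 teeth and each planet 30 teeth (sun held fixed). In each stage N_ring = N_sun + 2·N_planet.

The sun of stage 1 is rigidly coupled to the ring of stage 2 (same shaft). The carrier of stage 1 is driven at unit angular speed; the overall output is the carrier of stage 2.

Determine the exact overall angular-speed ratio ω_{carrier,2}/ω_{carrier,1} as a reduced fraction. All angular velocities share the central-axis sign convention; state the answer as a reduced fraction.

85/39

Stage 1: N_ring = 39 + 2·16 = 71
Stage 1: 39(ω_s−ω_c) = −71(ω_r−ω_c),  ω_r=0, ω_c=1
Stage 1: ω_s = 1 − (71/39)(0−1) = 110/39
  ⇒ ω_s¹/ω_c¹ = 110/39
Stage 2: N_ring = 25 + 2·30 = 85
Stage 2: 25(ω_s−ω_c) = −85(ω_r−ω_c),  ω_s=0, ω_r=1
Stage 2: 25(0−ω_c) = −85(1−ω_c)  ⇒  110ω_c = 85  ⇒  ω_c = 17/22
  ⇒ ω_c²/ω_r² = 17/22
Coupling ω_r² = ω_s¹ ⇒ overall = 110/39 × 17/22 = 85/39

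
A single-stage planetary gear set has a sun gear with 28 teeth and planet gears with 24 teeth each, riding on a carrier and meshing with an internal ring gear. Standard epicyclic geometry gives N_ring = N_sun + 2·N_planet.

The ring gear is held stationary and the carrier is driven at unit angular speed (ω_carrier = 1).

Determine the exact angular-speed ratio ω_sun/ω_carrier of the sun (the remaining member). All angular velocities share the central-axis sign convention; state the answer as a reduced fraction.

N_ring = 28 + 2·24 = 76
28(ω_s−ω_c) = −76(ω_r−ω_c),  ω_r=0, ω_c=1
ω_s = 1 − (76/28)(0−1) = 26/7
ω_s/ω_c = 26/7

26/7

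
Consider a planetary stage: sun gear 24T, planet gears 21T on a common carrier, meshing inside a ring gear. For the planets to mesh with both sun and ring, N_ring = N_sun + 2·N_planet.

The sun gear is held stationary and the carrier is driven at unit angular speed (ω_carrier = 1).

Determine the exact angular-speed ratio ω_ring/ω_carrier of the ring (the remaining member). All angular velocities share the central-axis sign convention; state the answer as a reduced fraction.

15/11

N_ring = 24 + 2·21 = 66
24(ω_s−ω_c) = −66(ω_r−ω_c),  ω_s=0, ω_c=1
ω_r = 1 − (24/66)(0−1) = 15/11
ω_r/ω_c = 15/11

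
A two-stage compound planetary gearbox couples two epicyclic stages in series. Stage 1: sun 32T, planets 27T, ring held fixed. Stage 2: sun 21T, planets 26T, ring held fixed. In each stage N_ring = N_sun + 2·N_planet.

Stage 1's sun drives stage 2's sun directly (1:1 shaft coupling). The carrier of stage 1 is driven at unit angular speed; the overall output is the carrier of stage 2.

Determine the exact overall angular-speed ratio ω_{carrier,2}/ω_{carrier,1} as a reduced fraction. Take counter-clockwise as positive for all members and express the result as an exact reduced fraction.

1239/1504

Stage 1: N_ring = 32 + 2·27 = 86
Stage 1: 32(ω_s−ω_c) = −86(ω_r−ω_c),  ω_r=0, ω_c=1
Stage 1: ω_s = 1 − (86/32)(0−1) = 59/16
  ⇒ ω_s¹/ω_c¹ = 59/16
Stage 2: N_ring = 21 + 2·26 = 73
Stage 2: 21(ω_s−ω_c) = −73(ω_r−ω_c),  ω_r=0, ω_s=1
Stage 2: 21(1−ω_c) = −73(0−ω_c)  ⇒  94ω_c = 21  ⇒  ω_c = 21/94
  ⇒ ω_c²/ω_s² = 21/94
Coupling ω_s² = ω_s¹ ⇒ overall = 59/16 × 21/94 = 1239/1504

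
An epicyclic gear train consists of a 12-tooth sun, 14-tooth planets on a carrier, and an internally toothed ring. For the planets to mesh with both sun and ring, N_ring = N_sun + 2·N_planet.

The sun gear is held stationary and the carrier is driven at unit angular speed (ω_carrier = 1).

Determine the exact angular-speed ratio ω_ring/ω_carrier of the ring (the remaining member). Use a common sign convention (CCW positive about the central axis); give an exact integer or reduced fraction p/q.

13/10

N_ring = 12 + 2·14 = 40
12(ω_s−ω_c) = −40(ω_r−ω_c),  ω_s=0, ω_c=1
ω_r = 1 − (12/40)(0−1) = 13/10
ω_r/ω_c = 13/10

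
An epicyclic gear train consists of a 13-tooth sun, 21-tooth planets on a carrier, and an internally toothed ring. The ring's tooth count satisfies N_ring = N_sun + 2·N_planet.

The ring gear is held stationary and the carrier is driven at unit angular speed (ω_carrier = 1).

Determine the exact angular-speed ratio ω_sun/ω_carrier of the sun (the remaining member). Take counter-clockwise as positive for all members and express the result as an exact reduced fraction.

N_ring = 13 + 2·21 = 55
13(ω_s−ω_c) = −55(ω_r−ω_c),  ω_r=0, ω_c=1
ω_s = 1 − (55/13)(0−1) = 68/13
ω_s/ω_c = 68/13

68/13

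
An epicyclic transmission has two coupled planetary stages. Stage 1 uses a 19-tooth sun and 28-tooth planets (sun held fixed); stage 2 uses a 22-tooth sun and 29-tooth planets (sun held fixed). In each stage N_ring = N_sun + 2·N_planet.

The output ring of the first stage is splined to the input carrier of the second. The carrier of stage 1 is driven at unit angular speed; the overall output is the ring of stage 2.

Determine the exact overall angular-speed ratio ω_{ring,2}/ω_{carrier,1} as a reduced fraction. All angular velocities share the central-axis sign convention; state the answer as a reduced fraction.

799/500

Stage 1: N_ring = 19 + 2·28 = 75
Stage 1: 19(ω_s−ω_c) = −75(ω_r−ω_c),  ω_s=0, ω_c=1
Stage 1: ω_r = 1 − (19/75)(0−1) = 94/75
  ⇒ ω_r¹/ω_c¹ = 94/75
Stage 2: N_ring = 22 + 2·29 = 80
Stage 2: 22(ω_s−ω_c) = −80(ω_r−ω_c),  ω_s=0, ω_c=1
Stage 2: ω_r = 1 − (22/80)(0−1) = 51/40
  ⇒ ω_r²/ω_c² = 51/40
Coupling ω_c² = ω_r¹ ⇒ overall = 94/75 × 51/40 = 799/500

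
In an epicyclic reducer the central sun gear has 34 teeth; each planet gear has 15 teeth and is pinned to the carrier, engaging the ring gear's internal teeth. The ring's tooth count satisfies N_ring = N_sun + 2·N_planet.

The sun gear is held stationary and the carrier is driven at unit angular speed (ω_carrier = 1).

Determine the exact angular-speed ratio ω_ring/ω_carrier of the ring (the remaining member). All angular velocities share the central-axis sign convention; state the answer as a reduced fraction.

49/32

N_ring = 34 + 2·15 = 64
34(ω_s−ω_c) = −64(ω_r−ω_c),  ω_s=0, ω_c=1
ω_r = 1 − (34/64)(0−1) = 49/32
ω_r/ω_c = 49/32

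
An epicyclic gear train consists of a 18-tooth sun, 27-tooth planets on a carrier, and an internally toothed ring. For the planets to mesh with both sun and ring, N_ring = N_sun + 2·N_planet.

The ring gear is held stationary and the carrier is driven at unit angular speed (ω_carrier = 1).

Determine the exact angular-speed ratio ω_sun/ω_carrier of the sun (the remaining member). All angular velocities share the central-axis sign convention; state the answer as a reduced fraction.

5

N_ring = 18 + 2·27 = 72
18(ω_s−ω_c) = −72(ω_r−ω_c),  ω_r=0, ω_c=1
ω_s = 1 − (72/18)(0−1) = 5
ω_s/ω_c = 5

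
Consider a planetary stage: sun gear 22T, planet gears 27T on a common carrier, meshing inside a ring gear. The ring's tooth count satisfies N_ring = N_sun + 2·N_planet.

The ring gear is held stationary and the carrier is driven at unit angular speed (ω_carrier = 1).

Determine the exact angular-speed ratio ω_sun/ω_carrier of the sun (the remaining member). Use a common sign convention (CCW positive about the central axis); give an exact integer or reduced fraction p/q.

N_ring = 22 + 2·27 = 76
22(ω_s−ω_c) = −76(ω_r−ω_c),  ω_r=0, ω_c=1
ω_s = 1 − (76/22)(0−1) = 49/11
ω_s/ω_c = 49/11

49/11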